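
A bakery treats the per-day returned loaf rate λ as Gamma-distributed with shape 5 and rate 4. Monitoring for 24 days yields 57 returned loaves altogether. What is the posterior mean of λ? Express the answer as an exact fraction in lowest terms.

Total count 57 over total exposure 24 days.
By Gamma–Poisson conjugacy, the posterior is Gamma(α + Σx, β + Σt) = Gamma(5 + 57, 4 + 24) = Gamma(62, 28).
Posterior mean = α'/β' = 62/28 = 31/14.

31/14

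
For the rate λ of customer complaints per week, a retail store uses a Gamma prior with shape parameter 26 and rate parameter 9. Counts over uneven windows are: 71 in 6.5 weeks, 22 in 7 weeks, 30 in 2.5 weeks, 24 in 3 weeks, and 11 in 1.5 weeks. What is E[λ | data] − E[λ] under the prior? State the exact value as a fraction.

Total count: 71 + 22 + 30 + 24 + 11 = 158.
Total exposure: 6.5 + 7 + 2.5 + 3 + 1.5 = 20.5 weeks.
Conjugate update: add total count to the shape and total exposure to the rate, giving Gamma(184, 59/2).
Posterior mean = 184/(59/2) = 368/59; prior mean = 26/9 = 26/9. Difference = 368/59 − 26/9 = 1778/531.

1778/531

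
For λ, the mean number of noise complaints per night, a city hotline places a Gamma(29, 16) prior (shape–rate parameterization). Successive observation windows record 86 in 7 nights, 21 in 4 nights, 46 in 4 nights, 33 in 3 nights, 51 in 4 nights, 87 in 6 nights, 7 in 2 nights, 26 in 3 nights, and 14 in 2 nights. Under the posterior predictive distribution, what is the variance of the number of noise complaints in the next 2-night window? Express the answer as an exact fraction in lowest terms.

Total count: 86 + 21 + 46 + 33 + 51 + 87 + 7 + 26 + 14 = 371.
Total exposure: 7 + 4 + 4 + 3 + 4 + 6 + 2 + 3 + 2 = 35 nights.
The Gamma prior is conjugate for the Poisson rate, so λ | data ~ Gamma(29+371, 16+35) = Gamma(400, 51).
The posterior predictive for a window of length T is Negative Binomial with variance T·α'·(β'+T)/β'² = 2·400·53/2601 = 42400/2601.

42400/2601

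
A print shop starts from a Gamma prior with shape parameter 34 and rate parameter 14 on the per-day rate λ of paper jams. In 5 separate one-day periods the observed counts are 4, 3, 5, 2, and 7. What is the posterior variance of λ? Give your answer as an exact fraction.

Total count: 4 + 3 + 5 + 2 + 7 = 21.
Total exposure: 5 days.
By Gamma–Poisson conjugacy, the posterior is Gamma(α + Σx, β + Σt) = Gamma(34 + 21, 14 + 5) = Gamma(55, 19).
Posterior variance = α'/β'² = 55/361.

55/361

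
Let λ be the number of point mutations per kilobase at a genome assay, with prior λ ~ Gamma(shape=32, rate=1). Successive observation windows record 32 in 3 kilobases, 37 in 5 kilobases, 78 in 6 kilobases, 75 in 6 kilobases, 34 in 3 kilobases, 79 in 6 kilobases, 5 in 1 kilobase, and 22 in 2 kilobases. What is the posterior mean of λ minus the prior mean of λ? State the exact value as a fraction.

-662/33

Total count: 32 + 37 + 78 + 75 + 34 + 79 + 5 + 22 = 362.
Total exposure: 3 + 5 + 6 + 6 + 3 + 6 + 1 + 2 = 32 kilobases.
Gamma(α, β) with Poisson data over total exposure Σt gives posterior Gamma(α+Σx, β+Σt) = Gamma(394, 33).
Posterior mean = 394/33 = 394/33; prior mean = 32/1 = 32. Difference = 394/33 − 32 = -662/33.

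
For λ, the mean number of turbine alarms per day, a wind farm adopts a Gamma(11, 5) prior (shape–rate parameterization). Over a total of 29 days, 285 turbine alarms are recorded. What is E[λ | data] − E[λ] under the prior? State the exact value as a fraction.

Total count 285 over total exposure 29 days.
By Gamma–Poisson conjugacy, the posterior is Gamma(α + Σx, β + Σt) = Gamma(11 + 285, 5 + 29) = Gamma(296, 34).
Posterior mean = 296/34 = 148/17; prior mean = 11/5 = 11/5. Difference = 148/17 − 11/5 = 553/85.

553/85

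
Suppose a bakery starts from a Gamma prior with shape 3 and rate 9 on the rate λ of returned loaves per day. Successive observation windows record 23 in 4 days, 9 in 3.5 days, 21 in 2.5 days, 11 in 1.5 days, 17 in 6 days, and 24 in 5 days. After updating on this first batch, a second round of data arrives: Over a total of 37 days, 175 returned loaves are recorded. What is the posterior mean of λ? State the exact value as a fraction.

Total count: 23 + 9 + 21 + 11 + 17 + 24 = 105.
Total exposure: 4 + 3.5 + 2.5 + 1.5 + 6 + 5 = 22.5 days.
After the first batch: Gamma(3 + 105, 9 + 22.5) = Gamma(108, 63/2).
Total count 175 over total exposure 37 days.
After the second batch: Gamma(108 + 175, 63/2 + 37) = Gamma(283, 137/2).
Posterior mean = α'/β' = 283/(137/2) = 566/137.

566/137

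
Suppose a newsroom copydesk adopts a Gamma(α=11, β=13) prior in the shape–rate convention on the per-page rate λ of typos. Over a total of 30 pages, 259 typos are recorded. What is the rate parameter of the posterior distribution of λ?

43

Total count 259 over total exposure 30 pages.
Gamma(α, β) with Poisson data over total exposure Σt gives posterior Gamma(α+Σx, β+Σt) = Gamma(270, 43).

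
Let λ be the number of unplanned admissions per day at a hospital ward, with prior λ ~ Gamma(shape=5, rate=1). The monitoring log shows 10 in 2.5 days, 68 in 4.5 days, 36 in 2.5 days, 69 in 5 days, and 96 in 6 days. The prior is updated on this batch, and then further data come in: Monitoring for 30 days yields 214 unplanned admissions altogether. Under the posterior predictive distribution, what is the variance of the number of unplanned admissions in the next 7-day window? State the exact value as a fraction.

Total count: 10 + 68 + 36 + 69 + 96 = 279.
Total exposure: 2.5 + 4.5 + 2.5 + 5 + 6 = 20.5 days.
After the first batch: Gamma(5 + 279, 1 + 20.5) = Gamma(284, 43/2).
Total count 214 over total exposure 30 days.
After the second batch: Gamma(284 + 214, 43/2 + 30) = Gamma(498, 103/2).
The posterior predictive for a window of length T is Negative Binomial with variance T·α'·(β'+T)/β'² = 7·498·(117/2)/(10609/4) = 815724/10609.

815724/10609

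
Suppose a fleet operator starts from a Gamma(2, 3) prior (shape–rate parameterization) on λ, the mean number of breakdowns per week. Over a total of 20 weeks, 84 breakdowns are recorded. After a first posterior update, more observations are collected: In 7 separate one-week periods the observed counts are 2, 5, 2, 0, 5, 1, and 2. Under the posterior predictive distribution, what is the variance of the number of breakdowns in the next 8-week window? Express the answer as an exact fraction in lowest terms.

Total count 84 over total exposure 20 weeks.
After the first batch: Gamma(2 + 84, 3 + 20) = Gamma(86, 23).
Total count: 2 + 5 + 2 + 0 + 5 + 1 + 2 = 17.
Total exposure: 7 weeks.
After the second batch: Gamma(86 + 17, 23 + 7) = Gamma(103, 30).
The posterior predictive for a window of length T is Negative Binomial with variance T·α'·(β'+T)/β'² = 8·103·38/900 = 7828/225.

7828/225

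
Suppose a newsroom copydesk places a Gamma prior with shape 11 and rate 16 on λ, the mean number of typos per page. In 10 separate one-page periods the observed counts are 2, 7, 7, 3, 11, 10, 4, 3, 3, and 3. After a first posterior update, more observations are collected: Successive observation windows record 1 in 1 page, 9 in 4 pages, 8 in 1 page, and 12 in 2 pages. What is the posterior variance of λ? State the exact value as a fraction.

Total count: 2 + 7 + 7 + 3 + 11 + 10 + 4 + 3 + 3 + 3 = 53.
Total exposure: 10 pages.
After the first batch: Gamma(11 + 53, 16 + 10) = Gamma(64, 26).
Total count: 1 + 9 + 8 + 12 = 30.
Total exposure: 1 + 4 + 1 + 2 = 8 pages.
After the second batch: Gamma(64 + 30, 26 + 8) = Gamma(94, 34).
Posterior variance = α'/β'² = 94/1156 = 47/578.

47/578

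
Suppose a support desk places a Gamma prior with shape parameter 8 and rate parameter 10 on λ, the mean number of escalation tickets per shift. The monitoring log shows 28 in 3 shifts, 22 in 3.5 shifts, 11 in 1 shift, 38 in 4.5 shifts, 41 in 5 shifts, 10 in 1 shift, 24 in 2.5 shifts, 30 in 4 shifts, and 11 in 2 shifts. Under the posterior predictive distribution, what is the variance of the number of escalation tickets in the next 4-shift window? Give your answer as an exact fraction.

144504/5329

Total count: 28 + 22 + 11 + 38 + 41 + 10 + 24 + 30 + 11 = 215.
Total exposure: 3 + 3.5 + 1 + 4.5 + 5 + 1 + 2.5 + 4 + 2 = 26.5 shifts.
Conjugate update: add total count to the shape and total exposure to the rate, giving Gamma(223, 73/2).
The posterior predictive for a window of length T is Negative Binomial with variance T·α'·(β'+T)/β'² = 4·223·(81/2)/(5329/4) = 144504/5329.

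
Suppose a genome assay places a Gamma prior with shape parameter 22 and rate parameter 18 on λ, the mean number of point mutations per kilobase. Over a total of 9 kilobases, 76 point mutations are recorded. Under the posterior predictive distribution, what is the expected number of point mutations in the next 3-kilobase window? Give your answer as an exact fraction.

Total count 76 over total exposure 9 kilobases.
Gamma(α, β) with Poisson data over total exposure Σt gives posterior Gamma(α+Σx, β+Σt) = Gamma(98, 27).
Predictive mean over a 3-kilobase window = T·E[λ|data] = 3·98/27 = 98/9.

98/9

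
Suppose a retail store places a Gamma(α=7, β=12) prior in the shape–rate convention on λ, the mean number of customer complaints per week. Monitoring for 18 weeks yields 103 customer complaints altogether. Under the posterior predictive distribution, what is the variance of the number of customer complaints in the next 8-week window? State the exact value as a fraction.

1672/45

Total count 103 over total exposure 18 weeks.
The Gamma prior is conjugate for the Poisson rate, so λ | data ~ Gamma(7+103, 12+18) = Gamma(110, 30).
The posterior predictive for a window of length T is Negative Binomial with variance T·α'·(β'+T)/β'² = 8·110·38/900 = 1672/45.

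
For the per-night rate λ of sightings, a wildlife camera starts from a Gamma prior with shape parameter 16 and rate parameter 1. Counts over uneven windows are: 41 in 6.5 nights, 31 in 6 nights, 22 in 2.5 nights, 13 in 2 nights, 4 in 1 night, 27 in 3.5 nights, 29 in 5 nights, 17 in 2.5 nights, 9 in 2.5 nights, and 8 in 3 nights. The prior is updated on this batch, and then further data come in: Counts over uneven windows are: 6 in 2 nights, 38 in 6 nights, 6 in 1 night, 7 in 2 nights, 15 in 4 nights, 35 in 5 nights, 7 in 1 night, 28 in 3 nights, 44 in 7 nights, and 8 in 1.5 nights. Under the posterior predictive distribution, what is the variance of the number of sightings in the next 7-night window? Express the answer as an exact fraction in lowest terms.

215775/4624

Total count: 41 + 31 + 22 + 13 + 4 + 27 + 29 + 17 + 9 + 8 = 201.
Total exposure: 6.5 + 6 + 2.5 + 2 + 1 + 3.5 + 5 + 2.5 + 2.5 + 3 = 34.5 nights.
After the first batch: Gamma(16 + 201, 1 + 34.5) = Gamma(217, 71/2).
Total count: 6 + 38 + 6 + 7 + 15 + 35 + 7 + 28 + 44 + 8 = 194.
Total exposure: 2 + 6 + 1 + 2 + 4 + 5 + 1 + 3 + 7 + 1.5 = 32.5 nights.
After the second batch: Gamma(217 + 194, 71/2 + 32.5) = Gamma(411, 68).
The posterior predictive for a window of length T is Negative Binomial with variance T·α'·(β'+T)/β'² = 7·411·75/4624 = 215775/4624.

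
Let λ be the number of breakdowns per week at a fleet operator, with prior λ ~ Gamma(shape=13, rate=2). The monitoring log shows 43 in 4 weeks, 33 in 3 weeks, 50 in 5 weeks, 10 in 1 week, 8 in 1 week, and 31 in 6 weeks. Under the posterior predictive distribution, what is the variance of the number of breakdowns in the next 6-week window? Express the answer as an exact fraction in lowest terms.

Total count: 43 + 33 + 50 + 10 + 8 + 31 = 175.
Total exposure: 4 + 3 + 5 + 1 + 1 + 6 = 20 weeks.
Posterior: α' = 13 + 175 = 188, β' = 2 + 20 = 22.
The posterior predictive for a window of length T is Negative Binomial with variance T·α'·(β'+T)/β'² = 6·188·28/484 = 7896/121.

7896/121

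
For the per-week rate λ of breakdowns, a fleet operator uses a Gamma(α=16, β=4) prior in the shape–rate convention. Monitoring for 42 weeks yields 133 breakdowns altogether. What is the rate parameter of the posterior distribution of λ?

46

Total count 133 over total exposure 42 weeks.
Gamma(α, β) with Poisson data over total exposure Σt gives posterior Gamma(α+Σx, β+Σt) = Gamma(149, 46).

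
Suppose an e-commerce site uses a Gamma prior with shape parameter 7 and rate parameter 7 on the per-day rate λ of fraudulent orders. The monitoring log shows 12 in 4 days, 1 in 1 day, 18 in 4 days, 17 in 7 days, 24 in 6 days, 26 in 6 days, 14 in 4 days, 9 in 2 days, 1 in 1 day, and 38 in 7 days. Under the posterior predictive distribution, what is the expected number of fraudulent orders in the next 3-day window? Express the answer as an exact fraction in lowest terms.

Total count: 12 + 1 + 18 + 17 + 24 + 26 + 14 + 9 + 1 + 38 = 160.
Total exposure: 4 + 1 + 4 + 7 + 6 + 6 + 4 + 2 + 1 + 7 = 42 days.
Conjugate update: add total count to the shape and total exposure to the rate, giving Gamma(167, 49).
Predictive mean over a 3-day window = T·E[λ|data] = 3·167/49 = 501/49.

501/49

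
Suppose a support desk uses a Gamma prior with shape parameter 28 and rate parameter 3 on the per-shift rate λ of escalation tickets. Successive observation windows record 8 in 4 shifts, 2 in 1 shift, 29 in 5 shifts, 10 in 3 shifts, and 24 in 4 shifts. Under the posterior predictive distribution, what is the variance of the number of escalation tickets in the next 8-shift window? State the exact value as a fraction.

Total count: 8 + 2 + 29 + 10 + 24 = 73.
Total exposure: 4 + 1 + 5 + 3 + 4 = 17 shifts.
The Gamma prior is conjugate for the Poisson rate, so λ | data ~ Gamma(28+73, 3+17) = Gamma(101, 20).
The posterior predictive for a window of length T is Negative Binomial with variance T·α'·(β'+T)/β'² = 8·101·28/400 = 1414/25.

1414/25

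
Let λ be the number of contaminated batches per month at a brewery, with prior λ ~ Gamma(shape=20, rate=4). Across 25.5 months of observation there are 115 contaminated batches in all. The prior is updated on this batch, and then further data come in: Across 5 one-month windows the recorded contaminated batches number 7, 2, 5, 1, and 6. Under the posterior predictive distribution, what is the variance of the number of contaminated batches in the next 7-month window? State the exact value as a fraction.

60424/1587

Total count 115 over total exposure 25.5 months.
After the first batch: Gamma(20 + 115, 4 + 25.5) = Gamma(135, 59/2).
Total count: 7 + 2 + 5 + 1 + 6 = 21.
Total exposure: 5 months.
After the second batch: Gamma(135 + 21, 59/2 + 5) = Gamma(156, 69/2).
The posterior predictive for a window of length T is Negative Binomial with variance T·α'·(β'+T)/β'² = 7·156·(83/2)/(4761/4) = 60424/1587.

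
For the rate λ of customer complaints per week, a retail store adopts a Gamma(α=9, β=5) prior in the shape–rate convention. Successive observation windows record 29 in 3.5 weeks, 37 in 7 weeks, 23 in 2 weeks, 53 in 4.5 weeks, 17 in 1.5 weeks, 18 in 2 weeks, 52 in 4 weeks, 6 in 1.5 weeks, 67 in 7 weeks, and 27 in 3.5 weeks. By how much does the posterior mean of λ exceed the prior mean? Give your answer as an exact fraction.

Total count: 29 + 37 + 23 + 53 + 17 + 18 + 52 + 6 + 67 + 27 = 329.
Total exposure: 3.5 + 7 + 2 + 4.5 + 1.5 + 2 + 4 + 1.5 + 7 + 3.5 = 36.5 weeks.
Conjugate update: add total count to the shape and total exposure to the rate, giving Gamma(338, 83/2).
Posterior mean = 338/(83/2) = 676/83; prior mean = 9/5 = 9/5. Difference = 676/83 − 9/5 = 2633/415.

2633/415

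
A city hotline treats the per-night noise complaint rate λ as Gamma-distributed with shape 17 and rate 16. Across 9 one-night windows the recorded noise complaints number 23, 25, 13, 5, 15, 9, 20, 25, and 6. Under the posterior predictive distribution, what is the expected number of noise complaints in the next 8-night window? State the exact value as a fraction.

1264/25

Total count: 23 + 25 + 13 + 5 + 15 + 9 + 20 + 25 + 6 = 141.
Total exposure: 9 nights.
Posterior: α' = 17 + 141 = 158, β' = 16 + 9 = 25.
Predictive mean over an 8-night window = T·E[λ|data] = 8·158/25 = 1264/25.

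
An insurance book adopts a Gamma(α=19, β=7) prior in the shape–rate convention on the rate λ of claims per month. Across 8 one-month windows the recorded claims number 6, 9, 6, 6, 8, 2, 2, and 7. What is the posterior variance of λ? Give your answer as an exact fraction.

Total count: 6 + 9 + 6 + 6 + 8 + 2 + 2 + 7 = 46.
Total exposure: 8 months.
Posterior: α' = 19 + 46 = 65, β' = 7 + 8 = 15.
Posterior variance = α'/β'² = 65/225 = 13/45.

13/45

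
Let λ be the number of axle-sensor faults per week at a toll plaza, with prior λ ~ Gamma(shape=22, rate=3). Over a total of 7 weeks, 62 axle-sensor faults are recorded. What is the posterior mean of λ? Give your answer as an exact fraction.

Total count 62 over total exposure 7 weeks.
Posterior: α' = 22 + 62 = 84, β' = 3 + 7 = 10.
Posterior mean = α'/β' = 84/10 = 42/5.

42/5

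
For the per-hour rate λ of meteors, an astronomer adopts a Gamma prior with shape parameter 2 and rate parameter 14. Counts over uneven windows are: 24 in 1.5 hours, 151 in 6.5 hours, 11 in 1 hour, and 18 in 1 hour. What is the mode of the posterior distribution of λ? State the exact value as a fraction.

205/24

Total count: 24 + 151 + 11 + 18 = 204.
Total exposure: 1.5 + 6.5 + 1 + 1 = 10 hours.
Gamma(α, β) with Poisson data over total exposure Σt gives posterior Gamma(α+Σx, β+Σt) = Gamma(206, 24).
Posterior mode = (α'−1)/β' = 205/24.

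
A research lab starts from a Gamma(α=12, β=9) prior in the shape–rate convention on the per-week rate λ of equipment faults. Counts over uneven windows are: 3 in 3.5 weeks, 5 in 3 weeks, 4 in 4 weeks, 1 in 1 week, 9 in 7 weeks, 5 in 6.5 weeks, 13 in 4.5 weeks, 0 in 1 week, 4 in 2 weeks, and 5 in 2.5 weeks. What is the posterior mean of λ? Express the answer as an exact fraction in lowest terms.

Total count: 3 + 5 + 4 + 1 + 9 + 5 + 13 + 0 + 4 + 5 = 49.
Total exposure: 3.5 + 3 + 4 + 1 + 7 + 6.5 + 4.5 + 1 + 2 + 2.5 = 35 weeks.
Conjugate update: add total count to the shape and total exposure to the rate, giving Gamma(61, 44).
Posterior mean = α'/β' = 61/44.

61/44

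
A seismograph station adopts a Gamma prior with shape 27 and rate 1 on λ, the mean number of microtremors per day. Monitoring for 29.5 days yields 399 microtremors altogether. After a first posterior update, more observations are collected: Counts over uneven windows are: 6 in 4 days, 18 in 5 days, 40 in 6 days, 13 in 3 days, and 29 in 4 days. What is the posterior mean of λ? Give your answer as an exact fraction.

Total count 399 over total exposure 29.5 days.
After the first batch: Gamma(27 + 399, 1 + 29.5) = Gamma(426, 61/2).
Total count: 6 + 18 + 40 + 13 + 29 = 106.
Total exposure: 4 + 5 + 6 + 3 + 4 = 22 days.
After the second batch: Gamma(426 + 106, 61/2 + 22) = Gamma(532, 105/2).
Posterior mean = α'/β' = 532/(105/2) = 152/15.

152/15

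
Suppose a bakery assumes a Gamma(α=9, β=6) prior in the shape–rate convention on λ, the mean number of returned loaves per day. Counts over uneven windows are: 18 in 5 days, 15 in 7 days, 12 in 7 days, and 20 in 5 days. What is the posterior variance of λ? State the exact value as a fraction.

37/450

Total count: 18 + 15 + 12 + 20 = 65.
Total exposure: 5 + 7 + 7 + 5 = 24 days.
The Gamma prior is conjugate for the Poisson rate, so λ | data ~ Gamma(9+65, 6+24) = Gamma(74, 30).
Posterior variance = α'/β'² = 74/900 = 37/450.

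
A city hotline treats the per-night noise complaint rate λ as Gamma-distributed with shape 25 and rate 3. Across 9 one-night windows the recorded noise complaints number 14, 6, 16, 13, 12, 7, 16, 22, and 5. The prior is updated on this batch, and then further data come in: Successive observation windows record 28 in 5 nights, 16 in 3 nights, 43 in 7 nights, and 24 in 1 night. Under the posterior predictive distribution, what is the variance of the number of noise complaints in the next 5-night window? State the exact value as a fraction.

Total count: 14 + 6 + 16 + 13 + 12 + 7 + 16 + 22 + 5 = 111.
Total exposure: 9 nights.
After the first batch: Gamma(25 + 111, 3 + 9) = Gamma(136, 12).
Total count: 28 + 16 + 43 + 24 = 111.
Total exposure: 5 + 3 + 7 + 1 = 16 nights.
After the second batch: Gamma(136 + 111, 12 + 16) = Gamma(247, 28).
The posterior predictive for a window of length T is Negative Binomial with variance T·α'·(β'+T)/β'² = 5·247·33/784 = 40755/784.

40755/784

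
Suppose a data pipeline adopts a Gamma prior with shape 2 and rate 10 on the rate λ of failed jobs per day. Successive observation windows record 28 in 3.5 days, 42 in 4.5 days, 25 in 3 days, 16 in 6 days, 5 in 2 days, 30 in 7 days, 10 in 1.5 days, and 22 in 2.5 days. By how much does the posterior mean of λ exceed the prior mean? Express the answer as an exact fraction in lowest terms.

43/10

Total count: 28 + 42 + 25 + 16 + 5 + 30 + 10 + 22 = 178.
Total exposure: 3.5 + 4.5 + 3 + 6 + 2 + 7 + 1.5 + 2.5 = 30 days.
Gamma(α, β) with Poisson data over total exposure Σt gives posterior Gamma(α+Σx, β+Σt) = Gamma(180, 40).
Posterior mean = 180/40 = 9/2; prior mean = 2/10 = 1/5. Difference = 9/2 − 1/5 = 43/10.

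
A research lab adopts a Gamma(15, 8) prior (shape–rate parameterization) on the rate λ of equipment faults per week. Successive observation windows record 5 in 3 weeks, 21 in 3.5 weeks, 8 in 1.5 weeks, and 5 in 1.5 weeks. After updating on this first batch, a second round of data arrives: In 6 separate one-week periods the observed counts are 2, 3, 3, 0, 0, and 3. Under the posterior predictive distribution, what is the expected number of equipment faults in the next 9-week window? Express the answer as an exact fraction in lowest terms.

1170/47

Total count: 5 + 21 + 8 + 5 = 39.
Total exposure: 3 + 3.5 + 1.5 + 1.5 = 9.5 weeks.
After the first batch: Gamma(15 + 39, 8 + 9.5) = Gamma(54, 35/2).
Total count: 2 + 3 + 3 + 0 + 0 + 3 = 11.
Total exposure: 6 weeks.
After the second batch: Gamma(54 + 11, 35/2 + 6) = Gamma(65, 47/2).
Predictive mean over a 9-week window = T·E[λ|data] = 9·65/(47/2) = 1170/47.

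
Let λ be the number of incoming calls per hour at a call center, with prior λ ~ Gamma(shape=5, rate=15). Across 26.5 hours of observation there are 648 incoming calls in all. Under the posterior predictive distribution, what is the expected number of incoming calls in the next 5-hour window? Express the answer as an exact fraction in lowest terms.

Total count 648 over total exposure 26.5 hours.
Conjugate update: add total count to the shape and total exposure to the rate, giving Gamma(653, 83/2).
Predictive mean over a 5-hour window = T·E[λ|data] = 5·653/(83/2) = 6530/83.

6530/83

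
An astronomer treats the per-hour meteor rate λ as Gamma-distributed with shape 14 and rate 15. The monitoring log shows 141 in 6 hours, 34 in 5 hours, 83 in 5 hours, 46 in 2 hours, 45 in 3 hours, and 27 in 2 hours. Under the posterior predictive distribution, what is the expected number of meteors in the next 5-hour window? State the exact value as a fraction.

Total count: 141 + 34 + 83 + 46 + 45 + 27 = 376.
Total exposure: 6 + 5 + 5 + 2 + 3 + 2 = 23 hours.
Conjugate update: add total count to the shape and total exposure to the rate, giving Gamma(390, 38).
Predictive mean over a 5-hour window = T·E[λ|data] = 5·390/38 = 975/19.

975/19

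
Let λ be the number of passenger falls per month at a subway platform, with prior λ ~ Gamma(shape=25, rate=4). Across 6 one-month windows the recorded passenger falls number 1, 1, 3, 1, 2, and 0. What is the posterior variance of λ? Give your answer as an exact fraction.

33/100

Total count: 1 + 1 + 3 + 1 + 2 + 0 = 8.
Total exposure: 6 months.
Posterior: α' = 25 + 8 = 33, β' = 4 + 6 = 10.
Posterior variance = α'/β'² = 33/100.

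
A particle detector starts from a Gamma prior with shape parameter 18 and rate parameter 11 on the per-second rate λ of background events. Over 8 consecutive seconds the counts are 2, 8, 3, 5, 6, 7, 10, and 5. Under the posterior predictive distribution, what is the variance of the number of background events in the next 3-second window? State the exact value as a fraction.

Total count: 2 + 8 + 3 + 5 + 6 + 7 + 10 + 5 = 46.
Total exposure: 8 seconds.
Posterior: α' = 18 + 46 = 64, β' = 11 + 8 = 19.
The posterior predictive for a window of length T is Negative Binomial with variance T·α'·(β'+T)/β'² = 3·64·22/361 = 4224/361.

4224/361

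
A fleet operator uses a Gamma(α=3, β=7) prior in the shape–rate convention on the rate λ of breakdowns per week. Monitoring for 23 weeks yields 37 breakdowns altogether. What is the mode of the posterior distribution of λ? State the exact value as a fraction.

13/10

Total count 37 over total exposure 23 weeks.
By Gamma–Poisson conjugacy, the posterior is Gamma(α + Σx, β + Σt) = Gamma(3 + 37, 7 + 23) = Gamma(40, 30).
Posterior mode = (α'−1)/β' = 39/30 = 13/10.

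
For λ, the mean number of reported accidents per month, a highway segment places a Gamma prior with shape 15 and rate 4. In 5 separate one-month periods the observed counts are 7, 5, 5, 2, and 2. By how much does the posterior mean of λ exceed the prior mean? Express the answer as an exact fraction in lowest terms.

Total count: 7 + 5 + 5 + 2 + 2 = 21.
Total exposure: 5 months.
Posterior: α' = 15 + 21 = 36, β' = 4 + 5 = 9.
Posterior mean = 36/9 = 4; prior mean = 15/4 = 15/4. Difference = 4 − 15/4 = 1/4.

1/4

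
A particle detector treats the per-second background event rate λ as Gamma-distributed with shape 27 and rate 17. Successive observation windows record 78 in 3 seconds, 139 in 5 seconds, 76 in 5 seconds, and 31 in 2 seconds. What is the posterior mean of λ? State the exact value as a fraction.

Total count: 78 + 139 + 76 + 31 = 324.
Total exposure: 3 + 5 + 5 + 2 = 15 seconds.
The Gamma prior is conjugate for the Poisson rate, so λ | data ~ Gamma(27+324, 17+15) = Gamma(351, 32).
Posterior mean = α'/β' = 351/32.

351/32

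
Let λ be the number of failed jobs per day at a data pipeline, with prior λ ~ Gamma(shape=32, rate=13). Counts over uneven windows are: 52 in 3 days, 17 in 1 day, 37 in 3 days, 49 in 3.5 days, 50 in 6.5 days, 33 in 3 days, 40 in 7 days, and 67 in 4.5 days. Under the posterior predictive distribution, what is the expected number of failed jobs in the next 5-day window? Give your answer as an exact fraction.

Total count: 52 + 17 + 37 + 49 + 50 + 33 + 40 + 67 = 345.
Total exposure: 3 + 1 + 3 + 3.5 + 6.5 + 3 + 7 + 4.5 = 31.5 days.
By Gamma–Poisson conjugacy, the posterior is Gamma(α + Σx, β + Σt) = Gamma(32 + 345, 13 + 31.5) = Gamma(377, 89/2).
Predictive mean over a 5-day window = T·E[λ|data] = 5·377/(89/2) = 3770/89.

3770/89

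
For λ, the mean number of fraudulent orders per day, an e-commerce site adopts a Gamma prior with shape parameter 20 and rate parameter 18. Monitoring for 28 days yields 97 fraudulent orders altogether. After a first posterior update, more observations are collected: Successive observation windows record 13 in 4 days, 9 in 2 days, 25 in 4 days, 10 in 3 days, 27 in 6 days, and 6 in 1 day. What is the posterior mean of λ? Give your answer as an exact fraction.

Total count 97 over total exposure 28 days.
After the first batch: Gamma(20 + 97, 18 + 28) = Gamma(117, 46).
Total count: 13 + 9 + 25 + 10 + 27 + 6 = 90.
Total exposure: 4 + 2 + 4 + 3 + 6 + 1 = 20 days.
After the second batch: Gamma(117 + 90, 46 + 20) = Gamma(207, 66).
Posterior mean = α'/β' = 207/66 = 69/22.

69/22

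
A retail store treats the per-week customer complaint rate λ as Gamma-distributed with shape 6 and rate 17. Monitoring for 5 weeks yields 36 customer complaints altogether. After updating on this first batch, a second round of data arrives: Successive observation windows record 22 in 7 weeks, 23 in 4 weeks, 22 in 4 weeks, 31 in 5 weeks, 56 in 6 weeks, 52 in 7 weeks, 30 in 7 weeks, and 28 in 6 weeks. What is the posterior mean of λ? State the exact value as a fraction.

9/2

Total count 36 over total exposure 5 weeks.
After the first batch: Gamma(6 + 36, 17 + 5) = Gamma(42, 22).
Total count: 22 + 23 + 22 + 31 + 56 + 52 + 30 + 28 = 264.
Total exposure: 7 + 4 + 4 + 5 + 6 + 7 + 7 + 6 = 46 weeks.
After the second batch: Gamma(42 + 264, 22 + 46) = Gamma(306, 68).
Posterior mean = α'/β' = 306/68 = 9/2.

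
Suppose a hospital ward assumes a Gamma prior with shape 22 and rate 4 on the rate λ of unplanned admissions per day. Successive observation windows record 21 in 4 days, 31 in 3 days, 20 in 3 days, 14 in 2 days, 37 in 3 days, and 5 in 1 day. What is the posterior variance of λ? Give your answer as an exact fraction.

Total count: 21 + 31 + 20 + 14 + 37 + 5 = 128.
Total exposure: 4 + 3 + 3 + 2 + 3 + 1 = 16 days.
The Gamma prior is conjugate for the Poisson rate, so λ | data ~ Gamma(22+128, 4+16) = Gamma(150, 20).
Posterior variance = α'/β'² = 150/400 = 3/8.

3/8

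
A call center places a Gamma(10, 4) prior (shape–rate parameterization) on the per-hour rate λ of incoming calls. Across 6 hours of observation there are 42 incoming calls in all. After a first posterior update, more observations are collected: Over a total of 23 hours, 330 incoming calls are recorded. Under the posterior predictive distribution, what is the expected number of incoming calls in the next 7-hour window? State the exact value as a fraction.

Total count 42 over total exposure 6 hours.
After the first batch: Gamma(10 + 42, 4 + 6) = Gamma(52, 10).
Total count 330 over total exposure 23 hours.
After the second batch: Gamma(52 + 330, 10 + 23) = Gamma(382, 33).
Predictive mean over a 7-hour window = T·E[λ|data] = 7·382/33 = 2674/33.

2674/33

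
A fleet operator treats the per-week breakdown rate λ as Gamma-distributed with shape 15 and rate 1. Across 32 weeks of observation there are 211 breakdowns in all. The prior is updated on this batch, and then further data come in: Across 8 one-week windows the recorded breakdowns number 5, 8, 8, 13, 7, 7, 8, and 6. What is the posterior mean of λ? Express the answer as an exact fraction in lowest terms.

288/41

Total count 211 over total exposure 32 weeks.
After the first batch: Gamma(15 + 211, 1 + 32) = Gamma(226, 33).
Total count: 5 + 8 + 8 + 13 + 7 + 7 + 8 + 6 = 62.
Total exposure: 8 weeks.
After the second batch: Gamma(226 + 62, 33 + 8) = Gamma(288, 41).
Posterior mean = α'/β' = 288/41.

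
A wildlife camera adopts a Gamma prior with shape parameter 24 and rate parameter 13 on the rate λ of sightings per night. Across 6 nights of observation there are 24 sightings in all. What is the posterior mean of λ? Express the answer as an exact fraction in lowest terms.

48/19

Total count 24 over total exposure 6 nights.
Posterior: α' = 24 + 24 = 48, β' = 13 + 6 = 19.
Posterior mean = α'/β' = 48/19.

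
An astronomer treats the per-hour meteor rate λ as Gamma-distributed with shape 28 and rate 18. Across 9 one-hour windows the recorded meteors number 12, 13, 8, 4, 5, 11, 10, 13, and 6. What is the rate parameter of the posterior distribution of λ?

Total count: 12 + 13 + 8 + 4 + 5 + 11 + 10 + 13 + 6 = 82.
Total exposure: 9 hours.
Posterior: α' = 28 + 82 = 110, β' = 18 + 9 = 27.

27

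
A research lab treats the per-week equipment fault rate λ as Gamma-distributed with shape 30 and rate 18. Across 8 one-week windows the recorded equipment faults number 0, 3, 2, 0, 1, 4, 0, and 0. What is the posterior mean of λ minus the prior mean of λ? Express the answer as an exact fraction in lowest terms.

-5/39

Total count: 0 + 3 + 2 + 0 + 1 + 4 + 0 + 0 = 10.
Total exposure: 8 weeks.
Conjugate update: add total count to the shape and total exposure to the rate, giving Gamma(40, 26).
Posterior mean = 40/26 = 20/13; prior mean = 30/18 = 5/3. Difference = 20/13 − 5/3 = -5/39.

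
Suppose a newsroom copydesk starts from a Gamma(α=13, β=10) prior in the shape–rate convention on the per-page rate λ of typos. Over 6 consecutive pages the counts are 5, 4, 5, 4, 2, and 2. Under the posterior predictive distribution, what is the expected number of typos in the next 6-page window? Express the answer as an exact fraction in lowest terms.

Total count: 5 + 4 + 5 + 4 + 2 + 2 = 22.
Total exposure: 6 pages.
By Gamma–Poisson conjugacy, the posterior is Gamma(α + Σx, β + Σt) = Gamma(13 + 22, 10 + 6) = Gamma(35, 16).
Predictive mean over a 6-page window = T·E[λ|data] = 6·35/16 = 105/8.

105/8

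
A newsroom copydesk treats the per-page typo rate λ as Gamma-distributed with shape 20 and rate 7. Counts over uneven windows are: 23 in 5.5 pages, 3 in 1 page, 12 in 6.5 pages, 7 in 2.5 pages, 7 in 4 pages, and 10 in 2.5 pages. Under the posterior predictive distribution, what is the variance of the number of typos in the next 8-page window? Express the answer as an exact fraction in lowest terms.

24272/841

Total count: 23 + 3 + 12 + 7 + 7 + 10 = 62.
Total exposure: 5.5 + 1 + 6.5 + 2.5 + 4 + 2.5 = 22 pages.
The Gamma prior is conjugate for the Poisson rate, so λ | data ~ Gamma(20+62, 7+22) = Gamma(82, 29).
The posterior predictive for a window of length T is Negative Binomial with variance T·α'·(β'+T)/β'² = 8·82·37/841 = 24272/841.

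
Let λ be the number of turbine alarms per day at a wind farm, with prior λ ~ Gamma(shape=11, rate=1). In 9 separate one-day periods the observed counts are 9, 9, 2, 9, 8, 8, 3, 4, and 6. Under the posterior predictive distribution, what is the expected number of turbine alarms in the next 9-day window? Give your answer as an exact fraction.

621/10

Total count: 9 + 9 + 2 + 9 + 8 + 8 + 3 + 4 + 6 = 58.
Total exposure: 9 days.
Posterior: α' = 11 + 58 = 69, β' = 1 + 9 = 10.
Predictive mean over a 9-day window = T·E[λ|data] = 9·69/10 = 621/10.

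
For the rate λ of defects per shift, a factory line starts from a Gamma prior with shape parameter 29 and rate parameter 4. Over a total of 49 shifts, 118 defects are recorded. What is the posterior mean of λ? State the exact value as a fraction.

Total count 118 over total exposure 49 shifts.
Gamma(α, β) with Poisson data over total exposure Σt gives posterior Gamma(α+Σx, β+Σt) = Gamma(147, 53).
Posterior mean = α'/β' = 147/53.

147/53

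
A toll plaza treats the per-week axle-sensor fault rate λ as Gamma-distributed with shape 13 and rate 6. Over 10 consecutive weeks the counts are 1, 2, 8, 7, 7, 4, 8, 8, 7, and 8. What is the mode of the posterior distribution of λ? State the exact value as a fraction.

9/2

Total count: 1 + 2 + 8 + 7 + 7 + 4 + 8 + 8 + 7 + 8 = 60.
Total exposure: 10 weeks.
Gamma(α, β) with Poisson data over total exposure Σt gives posterior Gamma(α+Σx, β+Σt) = Gamma(73, 16).
Posterior mode = (α'−1)/β' = 72/16 = 9/2.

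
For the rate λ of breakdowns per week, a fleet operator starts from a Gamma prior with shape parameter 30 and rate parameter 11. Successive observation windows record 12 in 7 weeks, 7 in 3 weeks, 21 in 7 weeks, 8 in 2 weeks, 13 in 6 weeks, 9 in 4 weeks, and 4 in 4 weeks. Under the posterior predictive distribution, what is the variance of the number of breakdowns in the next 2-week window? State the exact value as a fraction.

598/121

Total count: 12 + 7 + 21 + 8 + 13 + 9 + 4 = 74.
Total exposure: 7 + 3 + 7 + 2 + 6 + 4 + 4 = 33 weeks.
Gamma(α, β) with Poisson data over total exposure Σt gives posterior Gamma(α+Σx, β+Σt) = Gamma(104, 44).
The posterior predictive for a window of length T is Negative Binomial with variance T·α'·(β'+T)/β'² = 2·104·46/1936 = 598/121.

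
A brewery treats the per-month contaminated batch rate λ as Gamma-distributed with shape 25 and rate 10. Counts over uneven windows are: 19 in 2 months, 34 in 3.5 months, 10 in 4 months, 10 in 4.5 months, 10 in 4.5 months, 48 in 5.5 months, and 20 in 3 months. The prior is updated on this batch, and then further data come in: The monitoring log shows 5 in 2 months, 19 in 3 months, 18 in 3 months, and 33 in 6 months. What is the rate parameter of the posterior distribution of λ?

Total count: 19 + 34 + 10 + 10 + 10 + 48 + 20 = 151.
Total exposure: 2 + 3.5 + 4 + 4.5 + 4.5 + 5.5 + 3 = 27 months.
After the first batch: Gamma(25 + 151, 10 + 27) = Gamma(176, 37).
Total count: 5 + 19 + 18 + 33 = 75.
Total exposure: 2 + 3 + 3 + 6 = 14 months.
After the second batch: Gamma(176 + 75, 37 + 14) = Gamma(251, 51).

51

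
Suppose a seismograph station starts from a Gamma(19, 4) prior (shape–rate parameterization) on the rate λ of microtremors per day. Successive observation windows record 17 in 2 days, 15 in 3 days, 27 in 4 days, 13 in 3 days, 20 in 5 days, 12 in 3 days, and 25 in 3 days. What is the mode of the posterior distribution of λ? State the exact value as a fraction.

Total count: 17 + 15 + 27 + 13 + 20 + 12 + 25 = 129.
Total exposure: 2 + 3 + 4 + 3 + 5 + 3 + 3 = 23 days.
Conjugate update: add total count to the shape and total exposure to the rate, giving Gamma(148, 27).
Posterior mode = (α'−1)/β' = 147/27 = 49/9.

49/9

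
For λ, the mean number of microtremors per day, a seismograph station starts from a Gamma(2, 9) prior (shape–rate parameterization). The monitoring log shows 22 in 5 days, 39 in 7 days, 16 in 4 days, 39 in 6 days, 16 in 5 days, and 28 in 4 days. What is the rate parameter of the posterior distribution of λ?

Total count: 22 + 39 + 16 + 39 + 16 + 28 = 160.
Total exposure: 5 + 7 + 4 + 6 + 5 + 4 = 31 days.
Posterior: α' = 2 + 160 = 162, β' = 9 + 31 = 40.

40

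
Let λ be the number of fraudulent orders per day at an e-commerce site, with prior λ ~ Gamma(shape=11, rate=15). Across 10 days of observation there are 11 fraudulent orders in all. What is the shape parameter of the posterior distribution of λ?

Total count 11 over total exposure 10 days.
Conjugate update: add total count to the shape and total exposure to the rate, giving Gamma(22, 25).

22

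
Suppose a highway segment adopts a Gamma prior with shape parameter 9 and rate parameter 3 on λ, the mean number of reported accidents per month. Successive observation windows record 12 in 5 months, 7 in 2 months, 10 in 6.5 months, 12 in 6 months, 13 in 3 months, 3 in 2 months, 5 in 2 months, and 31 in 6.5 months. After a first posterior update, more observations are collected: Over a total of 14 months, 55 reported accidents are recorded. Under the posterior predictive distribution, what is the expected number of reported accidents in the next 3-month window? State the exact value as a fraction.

471/50

Total count: 12 + 7 + 10 + 12 + 13 + 3 + 5 + 31 = 93.
Total exposure: 5 + 2 + 6.5 + 6 + 3 + 2 + 2 + 6.5 = 33 months.
After the first batch: Gamma(9 + 93, 3 + 33) = Gamma(102, 36).
Total count 55 over total exposure 14 months.
After the second batch: Gamma(102 + 55, 36 + 14) = Gamma(157, 50).
Predictive mean over a 3-month window = T·E[λ|data] = 3·157/50 = 471/50.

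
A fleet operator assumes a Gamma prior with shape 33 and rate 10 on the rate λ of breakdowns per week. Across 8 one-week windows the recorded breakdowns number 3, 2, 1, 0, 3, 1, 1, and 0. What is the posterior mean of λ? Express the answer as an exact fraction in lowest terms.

Total count: 3 + 2 + 1 + 0 + 3 + 1 + 1 + 0 = 11.
Total exposure: 8 weeks.
By Gamma–Poisson conjugacy, the posterior is Gamma(α + Σx, β + Σt) = Gamma(33 + 11, 10 + 8) = Gamma(44, 18).
Posterior mean = α'/β' = 44/18 = 22/9.

22/9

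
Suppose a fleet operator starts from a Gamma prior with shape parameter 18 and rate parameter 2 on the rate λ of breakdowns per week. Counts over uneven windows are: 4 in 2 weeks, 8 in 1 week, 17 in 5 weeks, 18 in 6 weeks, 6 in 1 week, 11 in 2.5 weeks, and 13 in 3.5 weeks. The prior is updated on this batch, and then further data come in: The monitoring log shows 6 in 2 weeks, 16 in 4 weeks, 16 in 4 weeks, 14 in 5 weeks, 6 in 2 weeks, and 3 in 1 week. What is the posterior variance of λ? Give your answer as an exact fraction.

156/1681

Total count: 4 + 8 + 17 + 18 + 6 + 11 + 13 = 77.
Total exposure: 2 + 1 + 5 + 6 + 1 + 2.5 + 3.5 = 21 weeks.
After the first batch: Gamma(18 + 77, 2 + 21) = Gamma(95, 23).
Total count: 6 + 16 + 16 + 14 + 6 + 3 = 61.
Total exposure: 2 + 4 + 4 + 5 + 2 + 1 = 18 weeks.
After the second batch: Gamma(95 + 61, 23 + 18) = Gamma(156, 41).
Posterior variance = α'/β'² = 156/1681.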